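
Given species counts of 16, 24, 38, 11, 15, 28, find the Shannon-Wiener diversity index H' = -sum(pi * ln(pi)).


Total N = 16 + 24 + 38 + 11 + 15 + 28 = 132
Per-species terms:
  p = 16/132 = 0.121212; ln(p) = -2.110214; p*ln(p) = 0.121212 * (-2.110214) = -0.255783
  p = 24/132 = 0.181818; ln(p) = -1.704749; p*ln(p) = 0.181818 * (-1.704749) = -0.309954
  p = 38/132 = 0.287879; ln(p) = -1.245215; p*ln(p) = 0.287879 * (-1.245215) = -0.358471
  p = 11/132 = 0.083333; ln(p) = -2.484911; p*ln(p) = 0.083333 * (-2.484911) = -0.207075
  p = 15/132 = 0.113636; ln(p) = -2.174755; p*ln(p) = 0.113636 * (-2.174755) = -0.247130
  p = 28/132 = 0.212121; ln(p) = -1.550598; p*ln(p) = 0.212121 * (-1.550598) = -0.328914
sum(p*ln(p)) = (-0.255783) + (-0.309954) + (-0.358471) + (-0.207075) + (-0.247130) + (-0.328914) = -1.707327
H' = -(-1.707327) = 1.707327 ≈ 1.7073

1.7073


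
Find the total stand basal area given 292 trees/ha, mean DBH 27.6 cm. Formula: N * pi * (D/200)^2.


(D/200)^2 = (27.6/200)^2 = 0.138^2 = 0.019044
Individual BA = 3.141593 * 0.019044 = 0.0598285 m^2
Stand BA = 292 * 0.0598285 = 17.4699 ≈ 17.47 m^2/ha

17.47 m^2/ha


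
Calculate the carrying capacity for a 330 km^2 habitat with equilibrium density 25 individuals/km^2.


K = 25 * 330 = 8250 individuals

8250 individuals


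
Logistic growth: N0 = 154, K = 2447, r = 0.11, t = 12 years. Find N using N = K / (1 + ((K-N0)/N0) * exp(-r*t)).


(K - N0)/N0 = (2447 - 154)/154 = 2293/154 = 14.8896
r*t = 0.11 * 12 = 1.32; exp(-1.32) = 0.267135
14.8896 * 0.267135 = 3.97753
1 + 3.97753 = 4.97753
N = 2447 / 4.97753 = 491.609 ≈ 492

492


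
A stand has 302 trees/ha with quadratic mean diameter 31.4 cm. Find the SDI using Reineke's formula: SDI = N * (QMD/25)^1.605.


QMD/25 = 31.4/25 = 1.256
(1.256)^1.605 = exp(1.605 * ln(1.256)) = exp(1.605 * 0.227932) = exp(0.365831) = 1.44171
SDI = 302 * 1.44171 = 435.396 ≈ 435

435


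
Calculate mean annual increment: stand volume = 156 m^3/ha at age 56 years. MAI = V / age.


MAI = 156 / 56 = 2.7857 ≈ 2.79 m^3/ha/yr

2.79 m^3/ha/yr


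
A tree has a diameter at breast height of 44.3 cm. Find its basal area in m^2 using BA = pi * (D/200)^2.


D/200 = 44.3/200 = 0.2215 m
(D/200)^2 = 0.2215^2 = 0.04906225
BA = 3.141593 * 0.04906225 = 0.154134 ≈ 0.1541 m^2

0.1541 m^2


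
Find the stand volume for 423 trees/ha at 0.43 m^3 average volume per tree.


V_stand = 423 * 0.43 = 181.89 ≈ 181.9 m^3/ha

181.9 m^3/ha


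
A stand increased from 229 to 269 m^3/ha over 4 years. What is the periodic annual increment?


PAI = (V2 - V1) / period = (269 - 229) / 4 = 40 / 4 = 10.00 m^3/ha/yr

10.00 m^3/ha/yr


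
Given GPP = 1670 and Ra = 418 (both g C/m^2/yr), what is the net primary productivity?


NPP = GPP - Ra = 1670 - 418 = 1252 g C/m^2/yr

1252 g C/m^2/yr


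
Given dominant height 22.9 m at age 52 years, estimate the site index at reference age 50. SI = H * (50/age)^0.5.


50/52 = 0.961538
(0.961538)^0.5 = 0.980580
SI = 22.9 * 0.980580 = 22.4553 ≈ 22.5 m

22.5 m


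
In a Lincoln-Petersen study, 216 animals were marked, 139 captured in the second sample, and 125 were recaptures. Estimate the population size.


N = M * C / R = 216 * 139 / 125 = 30024 / 125 = 240.19 ≈ 240

240 individuals


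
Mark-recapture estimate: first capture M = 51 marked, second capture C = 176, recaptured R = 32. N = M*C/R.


N = M * C / R = 51 * 176 / 32 = 8976 / 32 = 280.50 ≈ 281

281 individuals


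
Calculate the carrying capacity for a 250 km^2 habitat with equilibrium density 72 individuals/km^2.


K = 72 * 250 = 18000 individuals

18000 individuals


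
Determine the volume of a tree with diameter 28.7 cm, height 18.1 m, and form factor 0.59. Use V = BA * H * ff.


(D/200)^2 = (28.7/200)^2 = 0.1435^2 = 0.02059225
BA = 3.141593 * 0.02059225 = 0.0646925 m^2
V = 0.0646925 * 18.1 * 0.59 = 0.690851 ≈ 0.691 m^3

0.691 m^3


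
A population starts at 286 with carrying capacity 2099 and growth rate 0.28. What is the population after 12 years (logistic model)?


(K - N0)/N0 = (2099 - 286)/286 = 1813/286 = 6.33916
r*t = 0.28 * 12 = 3.36; exp(-3.36) = 0.0347353
6.33916 * 0.0347353 = 0.220193
1 + 0.220193 = 1.22019
N = 2099 / 1.22019 = 1720.22 ≈ 1720

1720


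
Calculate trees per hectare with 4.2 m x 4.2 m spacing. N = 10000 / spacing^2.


N = 10000 / 4.2^2 = 10000 / 17.64 = 566.893 ≈ 567 trees/ha

567 trees/ha


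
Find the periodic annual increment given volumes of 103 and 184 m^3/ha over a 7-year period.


PAI = (V2 - V1) / period = (184 - 103) / 7 = 81 / 7 = 11.5714 ≈ 11.57 m^3/ha/yr

11.57 m^3/ha/yr


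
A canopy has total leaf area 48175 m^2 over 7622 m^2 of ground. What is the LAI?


LAI = 48175 / 7622 = 6.3205 ≈ 6.32

6.32


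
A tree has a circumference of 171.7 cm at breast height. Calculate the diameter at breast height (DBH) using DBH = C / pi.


DBH = C / pi = 171.7 / 3.141593 = 54.6538 ≈ 54.65 cm

54.65 cm


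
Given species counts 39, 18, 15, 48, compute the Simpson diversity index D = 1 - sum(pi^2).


Total N = 39 + 18 + 15 + 48 = 120
Per-species terms:
  p = 39/120 = 0.325000; p^2 = 0.325000^2 = 0.105625
  p = 18/120 = 0.150000; p^2 = 0.150000^2 = 0.022500
  p = 15/120 = 0.125000; p^2 = 0.125000^2 = 0.015625
  p = 48/120 = 0.400000; p^2 = 0.400000^2 = 0.160000
sum(p^2) = 0.105625 + 0.022500 + 0.015625 + 0.160000 = 0.303750
D = 1 - 0.303750 = 0.696250 ≈ 0.6963

0.6963


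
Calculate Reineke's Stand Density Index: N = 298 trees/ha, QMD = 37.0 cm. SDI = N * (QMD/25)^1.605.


QMD/25 = 37.0/25 = 1.48
(1.48)^1.605 = exp(1.605 * ln(1.48)) = exp(1.605 * 0.392042) = exp(0.629227) = 1.87616
SDI = 298 * 1.87616 = 559.096 ≈ 559

559


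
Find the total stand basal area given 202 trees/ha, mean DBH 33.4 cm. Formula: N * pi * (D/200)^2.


(D/200)^2 = (33.4/200)^2 = 0.167^2 = 0.027889
Individual BA = 3.141593 * 0.027889 = 0.0876159 m^2
Stand BA = 202 * 0.0876159 = 17.6984 ≈ 17.70 m^2/ha

17.70 m^2/ha


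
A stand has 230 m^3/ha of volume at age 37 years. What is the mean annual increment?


MAI = 230 / 37 = 6.2162 ≈ 6.22 m^3/ha/yr

6.22 m^3/ha/yr


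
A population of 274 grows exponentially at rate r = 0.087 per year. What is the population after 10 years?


r*t = 0.087 * 10 = 0.87
exp(0.87) = 2.38691
N = 274 * 2.38691 = 654.013 ≈ 654

654


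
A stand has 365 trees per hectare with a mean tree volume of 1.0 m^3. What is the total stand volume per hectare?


V_stand = 365 * 1.0 = 365.0 m^3/ha

365.0 m^3/ha


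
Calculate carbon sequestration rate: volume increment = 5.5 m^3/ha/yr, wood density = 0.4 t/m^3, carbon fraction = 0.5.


C = 5.5 * 0.4 * 0.5 = 1.10 t C/ha/yr

1.10 t C/ha/yr


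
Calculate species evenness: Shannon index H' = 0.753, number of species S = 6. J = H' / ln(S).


ln(6) = 1.79176
J = H' / ln(S) = 0.753 / 1.79176 = 0.420257 ≈ 0.4203

0.4203


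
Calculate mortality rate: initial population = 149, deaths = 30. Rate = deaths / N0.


Mortality rate = 30 / 149 = 0.201342 ≈ 0.2013

0.2013


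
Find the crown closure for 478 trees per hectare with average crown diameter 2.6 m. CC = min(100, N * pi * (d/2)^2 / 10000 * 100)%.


(d/2)^2 = (2.6/2)^2 = 1.3^2 = 1.69
Crown area = 3.141593 * 1.69 = 5.30929 m^2
N * area / 10000 * 100 = 478 * 5.30929 / 10000 * 100 = 25.3784
CC = min(100, 25.3784) = 25.3784 ≈ 25.4%

25.4%


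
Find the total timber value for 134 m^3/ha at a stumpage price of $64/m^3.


Value = 134 * 64 = $8576/ha

$8576/ha


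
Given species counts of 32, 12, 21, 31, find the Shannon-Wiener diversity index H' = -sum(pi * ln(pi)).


Total N = 32 + 12 + 21 + 31 = 96
Per-species terms:
  p = 32/96 = 0.333333; ln(p) = -1.098613; p*ln(p) = 0.333333 * (-1.098613) = -0.366204
  p = 12/96 = 0.125000; ln(p) = -2.079442; p*ln(p) = 0.125000 * (-2.079442) = -0.259930
  p = 21/96 = 0.218750; ln(p) = -1.519826; p*ln(p) = 0.218750 * (-1.519826) = -0.332462
  p = 31/96 = 0.322917; ln(p) = -1.130360; p*ln(p) = 0.322917 * (-1.130360) = -0.365012
sum(p*ln(p)) = (-0.366204) + (-0.259930) + (-0.332462) + (-0.365012) = -1.323608
H' = -(-1.323608) = 1.323608 ≈ 1.3236

1.3236


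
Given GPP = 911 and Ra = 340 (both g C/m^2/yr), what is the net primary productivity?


NPP = GPP - Ra = 911 - 340 = 571 g C/m^2/yr

571 g C/m^2/yr


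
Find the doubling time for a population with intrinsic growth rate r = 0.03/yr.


td = ln(2) / 0.03 = 0.693147 / 0.03 = 23.1049 ≈ 23.1 years

23.1 years


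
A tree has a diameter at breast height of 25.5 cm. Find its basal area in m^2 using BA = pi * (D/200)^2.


D/200 = 25.5/200 = 0.1275 m
(D/200)^2 = 0.1275^2 = 0.01625625
BA = 3.141593 * 0.01625625 = 0.0510705 ≈ 0.0511 m^2

0.0511 m^2


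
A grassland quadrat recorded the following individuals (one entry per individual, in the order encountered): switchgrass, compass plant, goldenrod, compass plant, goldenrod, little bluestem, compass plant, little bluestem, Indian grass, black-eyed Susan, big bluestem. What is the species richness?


Total individuals logged = 11
Distinct species (count of individuals): switchgrass (1), compass plant (3), goldenrod (2), little bluestem (2), Indian grass (1), black-eyed Susan (1), big bluestem (1)
Species richness = number of distinct species = 7

7


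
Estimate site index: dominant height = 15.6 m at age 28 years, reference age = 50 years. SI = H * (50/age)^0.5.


50/28 = 1.78571
(1.78571)^0.5 = 1.33630
SI = 15.6 * 1.33630 = 20.8463 ≈ 20.8 m

20.8 m


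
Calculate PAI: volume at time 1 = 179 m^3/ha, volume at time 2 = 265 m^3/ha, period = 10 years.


PAI = (V2 - V1) / period = (265 - 179) / 10 = 86 / 10 = 8.60 m^3/ha/yr

8.60 m^3/ha/yr


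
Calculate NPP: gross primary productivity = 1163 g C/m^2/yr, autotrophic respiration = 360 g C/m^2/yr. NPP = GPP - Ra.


NPP = GPP - Ra = 1163 - 360 = 803 g C/m^2/yr

803 g C/m^2/yr


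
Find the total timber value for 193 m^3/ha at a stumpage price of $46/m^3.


Value = 193 * 46 = $8878/ha

$8878/ha


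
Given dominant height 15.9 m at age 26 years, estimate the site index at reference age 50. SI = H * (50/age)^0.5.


50/26 = 1.92308
(1.92308)^0.5 = 1.38675
SI = 15.9 * 1.38675 = 22.0493 ≈ 22.0 m

22.0 m


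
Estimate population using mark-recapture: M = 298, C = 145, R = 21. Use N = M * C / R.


N = M * C / R = 298 * 145 / 21 = 43210 / 21 = 2057.62 ≈ 2058

2058 individuals


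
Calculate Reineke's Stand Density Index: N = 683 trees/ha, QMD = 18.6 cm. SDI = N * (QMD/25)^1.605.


QMD/25 = 18.6/25 = 0.744
(0.744)^1.605 = exp(1.605 * ln(0.744)) = exp(1.605 * (-0.295714)) = exp(-0.474621) = 0.622121
SDI = 683 * 0.622121 = 424.909 ≈ 425

425


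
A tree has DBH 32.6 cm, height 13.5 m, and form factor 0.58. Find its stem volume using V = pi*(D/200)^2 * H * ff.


(D/200)^2 = (32.6/200)^2 = 0.163^2 = 0.026569
BA = 3.141593 * 0.026569 = 0.0834690 m^2
V = 0.0834690 * 13.5 * 0.58 = 0.653562 ≈ 0.654 m^3

0.654 m^3


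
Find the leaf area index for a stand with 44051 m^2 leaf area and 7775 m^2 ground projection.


LAI = 44051 / 7775 = 5.6657 ≈ 5.67

5.67


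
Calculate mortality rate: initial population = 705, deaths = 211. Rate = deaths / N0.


Mortality rate = 211 / 705 = 0.299291 ≈ 0.2993

0.2993


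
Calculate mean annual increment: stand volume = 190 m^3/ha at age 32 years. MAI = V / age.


MAI = 190 / 32 = 5.9375 ≈ 5.94 m^3/ha/yr

5.94 m^3/ha/yr


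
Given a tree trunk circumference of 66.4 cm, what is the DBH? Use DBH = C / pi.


DBH = C / pi = 66.4 / 3.141593 = 21.1358 ≈ 21.14 cm

21.14 cm


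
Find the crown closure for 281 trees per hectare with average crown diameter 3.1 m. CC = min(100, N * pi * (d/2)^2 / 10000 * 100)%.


(d/2)^2 = (3.1/2)^2 = 1.55^2 = 2.4025
Crown area = 3.141593 * 2.4025 = 7.54768 m^2
N * area / 10000 * 100 = 281 * 7.54768 / 10000 * 100 = 21.2090
CC = min(100, 21.2090) = 21.2090 ≈ 21.2%

21.2%


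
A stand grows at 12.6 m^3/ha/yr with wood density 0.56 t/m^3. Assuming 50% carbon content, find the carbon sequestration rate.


C = 12.6 * 0.56 * 0.5 = 3.528 ≈ 3.53 t C/ha/yr

3.53 t C/ha/yr


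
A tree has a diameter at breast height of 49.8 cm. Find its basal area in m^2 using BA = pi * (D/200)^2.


D/200 = 49.8/200 = 0.249 m
(D/200)^2 = 0.249^2 = 0.062001
BA = 3.141593 * 0.062001 = 0.194782 ≈ 0.1948 m^2

0.1948 m^2


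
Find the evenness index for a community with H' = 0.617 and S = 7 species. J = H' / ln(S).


ln(7) = 1.94591
J = H' / ln(S) = 0.617 / 1.94591 = 0.317075 ≈ 0.3171

0.3171


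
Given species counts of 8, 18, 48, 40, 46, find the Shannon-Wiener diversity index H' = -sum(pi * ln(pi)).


Total N = 8 + 18 + 48 + 40 + 46 = 160
Per-species terms:
  p = 8/160 = 0.050000; ln(p) = -2.995732; p*ln(p) = 0.050000 * (-2.995732) = -0.149787
  p = 18/160 = 0.112500; ln(p) = -2.184802; p*ln(p) = 0.112500 * (-2.184802) = -0.245790
  p = 48/160 = 0.300000; ln(p) = -1.203973; p*ln(p) = 0.300000 * (-1.203973) = -0.361192
  p = 40/160 = 0.250000; ln(p) = -1.386294; p*ln(p) = 0.250000 * (-1.386294) = -0.346574
  p = 46/160 = 0.287500; ln(p) = -1.246532; p*ln(p) = 0.287500 * (-1.246532) = -0.358378
sum(p*ln(p)) = (-0.149787) + (-0.245790) + (-0.361192) + (-0.346574) + (-0.358378) = -1.461721
H' = -(-1.461721) = 1.461721 ≈ 1.4617

1.4617


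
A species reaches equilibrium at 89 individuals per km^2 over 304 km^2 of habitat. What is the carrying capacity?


K = 89 * 304 = 27056 individuals

27056 individuals


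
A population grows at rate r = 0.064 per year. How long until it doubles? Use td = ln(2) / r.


td = ln(2) / 0.064 = 0.693147 / 0.064 = 10.8304 ≈ 10.8 years

10.8 years


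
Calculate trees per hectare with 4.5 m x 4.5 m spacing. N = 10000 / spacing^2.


N = 10000 / 4.5^2 = 10000 / 20.25 = 493.827 ≈ 494 trees/ha

494 trees/ha


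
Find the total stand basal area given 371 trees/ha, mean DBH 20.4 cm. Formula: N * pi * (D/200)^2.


(D/200)^2 = (20.4/200)^2 = 0.102^2 = 0.010404
Individual BA = 3.141593 * 0.010404 = 0.0326851 m^2
Stand BA = 371 * 0.0326851 = 12.1262 ≈ 12.13 m^2/ha

12.13 m^2/ha


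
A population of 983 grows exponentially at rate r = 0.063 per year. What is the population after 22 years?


r*t = 0.063 * 22 = 1.386
exp(1.386) = 3.99882
N = 983 * 3.99882 = 3930.84 ≈ 3931

3931


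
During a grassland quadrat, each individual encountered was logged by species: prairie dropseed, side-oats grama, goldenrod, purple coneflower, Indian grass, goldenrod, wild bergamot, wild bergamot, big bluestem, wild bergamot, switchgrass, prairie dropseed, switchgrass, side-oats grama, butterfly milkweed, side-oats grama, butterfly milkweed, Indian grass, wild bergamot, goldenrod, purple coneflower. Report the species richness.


Total individuals logged = 21
Distinct species (count of individuals): prairie dropseed (2), side-oats grama (3), goldenrod (3), purple coneflower (2), Indian grass (2), wild bergamot (4), big bluestem (1), switchgrass (2), butterfly milkweed (2)
Species richness = number of distinct species = 9

9


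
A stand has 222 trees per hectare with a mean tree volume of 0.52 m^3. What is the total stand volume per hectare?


V_stand = 222 * 0.52 = 115.44 ≈ 115.4 m^3/ha

115.4 m^3/ha


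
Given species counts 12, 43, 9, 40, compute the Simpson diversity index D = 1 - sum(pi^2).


Total N = 12 + 43 + 9 + 40 = 104
Per-species terms:
  p = 12/104 = 0.115385; p^2 = 0.115385^2 = 0.013314
  p = 43/104 = 0.413462; p^2 = 0.413462^2 = 0.170951
  p = 9/104 = 0.086538; p^2 = 0.086538^2 = 0.007489
  p = 40/104 = 0.384615; p^2 = 0.384615^2 = 0.147929
sum(p^2) = 0.013314 + 0.170951 + 0.007489 + 0.147929 = 0.339683
D = 1 - 0.339683 = 0.660317 ≈ 0.6603

0.6603


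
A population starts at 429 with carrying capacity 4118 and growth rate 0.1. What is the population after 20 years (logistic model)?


(K - N0)/N0 = (4118 - 429)/429 = 3689/429 = 8.59907
r*t = 0.1 * 20 = 2; exp(-2) = 0.135335
8.59907 * 0.135335 = 1.16376
1 + 1.16376 = 2.16376
N = 4118 / 2.16376 = 1903.17 ≈ 1903

1903


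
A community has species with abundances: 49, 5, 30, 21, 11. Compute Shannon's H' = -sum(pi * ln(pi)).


Total N = 49 + 5 + 30 + 21 + 11 = 116
Per-species terms:
  p = 49/116 = 0.422414; ln(p) = -0.861769; p*ln(p) = 0.422414 * (-0.861769) = -0.364023
  p = 5/116 = 0.043103; ln(p) = -3.144163; p*ln(p) = 0.043103 * (-3.144163) = -0.135523
  p = 30/116 = 0.258621; ln(p) = -1.352392; p*ln(p) = 0.258621 * (-1.352392) = -0.349757
  p = 21/116 = 0.181034; ln(p) = -1.709070; p*ln(p) = 0.181034 * (-1.709070) = -0.309400
  p = 11/116 = 0.094828; ln(p) = -2.355691; p*ln(p) = 0.094828 * (-2.355691) = -0.223385
sum(p*ln(p)) = (-0.364023) + (-0.135523) + (-0.349757) + (-0.309400) + (-0.223385) = -1.382088
H' = -(-1.382088) = 1.382088 ≈ 1.3821

1.3821


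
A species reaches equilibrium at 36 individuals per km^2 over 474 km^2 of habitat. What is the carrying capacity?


K = 36 * 474 = 17064 individuals

17064 individuals


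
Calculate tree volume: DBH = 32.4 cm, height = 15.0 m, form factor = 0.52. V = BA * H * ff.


(D/200)^2 = (32.4/200)^2 = 0.162^2 = 0.026244
BA = 3.141593 * 0.026244 = 0.0824480 m^2
V = 0.0824480 * 15.0 * 0.52 = 0.643094 ≈ 0.643 m^3

0.643 m^3


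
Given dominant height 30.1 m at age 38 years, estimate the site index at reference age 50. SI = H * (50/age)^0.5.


50/38 = 1.31579
(1.31579)^0.5 = 1.14708
SI = 30.1 * 1.14708 = 34.5271 ≈ 34.5 m

34.5 m


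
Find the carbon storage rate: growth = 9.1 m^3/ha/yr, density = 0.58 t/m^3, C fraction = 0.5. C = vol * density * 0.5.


C = 9.1 * 0.58 * 0.5 = 2.639 ≈ 2.64 t C/ha/yr

2.64 t C/ha/yr


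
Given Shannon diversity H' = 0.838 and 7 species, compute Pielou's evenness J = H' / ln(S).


ln(7) = 1.94591
J = H' / ln(S) = 0.838 / 1.94591 = 0.430647 ≈ 0.4306

0.4306


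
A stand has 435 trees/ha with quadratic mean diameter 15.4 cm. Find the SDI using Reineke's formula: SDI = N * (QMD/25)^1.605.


QMD/25 = 15.4/25 = 0.616
(0.616)^1.605 = exp(1.605 * ln(0.616)) = exp(1.605 * (-0.484508)) = exp(-0.777635) = 0.459491
SDI = 435 * 0.459491 = 199.879 ≈ 200

200


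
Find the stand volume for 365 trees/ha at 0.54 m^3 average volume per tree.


V_stand = 365 * 0.54 = 197.1 m^3/ha

197.1 m^3/ha


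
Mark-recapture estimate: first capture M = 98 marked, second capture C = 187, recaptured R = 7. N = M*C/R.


N = M * C / R = 98 * 187 / 7 = 18326 / 7 = 2618

2618 individuals


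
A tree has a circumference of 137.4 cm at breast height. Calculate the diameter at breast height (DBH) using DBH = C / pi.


DBH = C / pi = 137.4 / 3.141593 = 43.7358 ≈ 43.74 cm

43.74 cm


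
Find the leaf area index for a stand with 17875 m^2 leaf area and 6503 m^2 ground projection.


LAI = 17875 / 6503 = 2.7487 ≈ 2.75

2.75


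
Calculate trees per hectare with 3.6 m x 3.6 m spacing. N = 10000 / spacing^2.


N = 10000 / 3.6^2 = 10000 / 12.96 = 771.605 ≈ 772 trees/ha

772 trees/ha


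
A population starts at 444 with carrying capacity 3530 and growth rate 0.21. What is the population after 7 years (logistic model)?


(K - N0)/N0 = (3530 - 444)/444 = 3086/444 = 6.95045
r*t = 0.21 * 7 = 1.47; exp(-1.47) = 0.229925
6.95045 * 0.229925 = 1.59808
1 + 1.59808 = 2.59808
N = 3530 / 2.59808 = 1358.70 ≈ 1359

1359


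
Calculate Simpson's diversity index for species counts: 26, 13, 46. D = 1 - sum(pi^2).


Total N = 26 + 13 + 46 = 85
Per-species terms:
  p = 26/85 = 0.305882; p^2 = 0.305882^2 = 0.093564
  p = 13/85 = 0.152941; p^2 = 0.152941^2 = 0.023391
  p = 46/85 = 0.541176; p^2 = 0.541176^2 = 0.292871
sum(p^2) = 0.093564 + 0.023391 + 0.292871 = 0.409826
D = 1 - 0.409826 = 0.590174 ≈ 0.5902

0.5902


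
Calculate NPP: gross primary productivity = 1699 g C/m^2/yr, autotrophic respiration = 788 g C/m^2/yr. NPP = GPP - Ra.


NPP = GPP - Ra = 1699 - 788 = 911 g C/m^2/yr

911 g C/m^2/yr


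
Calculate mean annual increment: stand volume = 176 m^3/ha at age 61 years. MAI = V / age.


MAI = 176 / 61 = 2.8852 ≈ 2.89 m^3/ha/yr

2.89 m^3/ha/yr


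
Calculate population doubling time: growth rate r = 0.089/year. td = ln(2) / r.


td = ln(2) / 0.089 = 0.693147 / 0.089 = 7.78817 ≈ 7.8 years

7.8 years


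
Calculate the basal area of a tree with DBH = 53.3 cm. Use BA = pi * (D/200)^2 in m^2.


D/200 = 53.3/200 = 0.2665 m
(D/200)^2 = 0.2665^2 = 0.07102225
BA = 3.141593 * 0.07102225 = 0.223123 ≈ 0.2231 m^2

0.2231 m^2


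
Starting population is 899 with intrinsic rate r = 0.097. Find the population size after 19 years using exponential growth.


r*t = 0.097 * 19 = 1.843
exp(1.843) = 6.31546
N = 899 * 6.31546 = 5677.60 ≈ 5678

5678


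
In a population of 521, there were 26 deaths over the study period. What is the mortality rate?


Mortality rate = 26 / 521 = 0.049904 ≈ 0.0499

0.0499


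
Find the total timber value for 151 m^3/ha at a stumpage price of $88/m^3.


Value = 151 * 88 = $13288/ha

$13288/ha


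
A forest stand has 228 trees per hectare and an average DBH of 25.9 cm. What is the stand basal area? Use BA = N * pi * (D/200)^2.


(D/200)^2 = (25.9/200)^2 = 0.1295^2 = 0.01677025
Individual BA = 3.141593 * 0.01677025 = 0.0526853 m^2
Stand BA = 228 * 0.0526853 = 12.0122 ≈ 12.01 m^2/ha

12.01 m^2/ha


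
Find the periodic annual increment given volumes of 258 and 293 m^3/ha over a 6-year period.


PAI = (V2 - V1) / period = (293 - 258) / 6 = 35 / 6 = 5.8333 ≈ 5.83 m^3/ha/yr

5.83 m^3/ha/yr


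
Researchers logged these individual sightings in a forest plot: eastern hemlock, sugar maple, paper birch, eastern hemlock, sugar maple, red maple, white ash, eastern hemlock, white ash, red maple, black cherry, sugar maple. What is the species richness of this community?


Total individuals logged = 12
Distinct species (count of individuals): eastern hemlock (3), sugar maple (3), paper birch (1), red maple (2), white ash (2), black cherry (1)
Species richness = number of distinct species = 6

6


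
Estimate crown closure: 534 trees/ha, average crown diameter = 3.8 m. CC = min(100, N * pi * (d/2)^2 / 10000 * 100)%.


(d/2)^2 = (3.8/2)^2 = 1.9^2 = 3.61
Crown area = 3.141593 * 3.61 = 11.3412 m^2
N * area / 10000 * 100 = 534 * 11.3412 / 10000 * 100 = 60.5620
CC = min(100, 60.5620) = 60.5620 ≈ 60.6%

60.6%


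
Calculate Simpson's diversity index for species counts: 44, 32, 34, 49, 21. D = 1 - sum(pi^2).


Total N = 44 + 32 + 34 + 49 + 21 = 180
Per-species terms:
  p = 44/180 = 0.244444; p^2 = 0.244444^2 = 0.059753
  p = 32/180 = 0.177778; p^2 = 0.177778^2 = 0.031605
  p = 34/180 = 0.188889; p^2 = 0.188889^2 = 0.035679
  p = 49/180 = 0.272222; p^2 = 0.272222^2 = 0.074105
  p = 21/180 = 0.116667; p^2 = 0.116667^2 = 0.013611
sum(p^2) = 0.059753 + 0.031605 + 0.035679 + 0.074105 + 0.013611 = 0.214753
D = 1 - 0.214753 = 0.785247 ≈ 0.7852

0.7852


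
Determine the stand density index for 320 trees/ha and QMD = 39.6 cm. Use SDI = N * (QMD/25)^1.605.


QMD/25 = 39.6/25 = 1.584
(1.584)^1.605 = exp(1.605 * ln(1.584)) = exp(1.605 * 0.459953) = exp(0.738225) = 2.09222
SDI = 320 * 2.09222 = 669.510 ≈ 670

670


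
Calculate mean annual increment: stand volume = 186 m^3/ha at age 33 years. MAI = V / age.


MAI = 186 / 33 = 5.6364 ≈ 5.64 m^3/ha/yr

5.64 m^3/ha/yr


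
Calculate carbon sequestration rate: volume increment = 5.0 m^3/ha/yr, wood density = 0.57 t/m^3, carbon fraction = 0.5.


C = 5.0 * 0.57 * 0.5 = 1.425 ≈ 1.43 t C/ha/yr

1.43 t C/ha/yr


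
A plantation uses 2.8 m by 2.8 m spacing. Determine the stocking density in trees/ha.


N = 10000 / 2.8^2 = 10000 / 7.84 = 1275.51 ≈ 1276 trees/ha

1276 trees/ha


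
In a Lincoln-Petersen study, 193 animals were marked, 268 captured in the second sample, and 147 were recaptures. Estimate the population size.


N = M * C / R = 193 * 268 / 147 = 51724 / 147 = 351.86 ≈ 352

352 individuals


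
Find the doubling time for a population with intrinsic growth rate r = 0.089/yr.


td = ln(2) / 0.089 = 0.693147 / 0.089 = 7.78817 ≈ 7.8 years

7.8 years


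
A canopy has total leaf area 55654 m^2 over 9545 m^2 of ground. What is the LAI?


LAI = 55654 / 9545 = 5.8307 ≈ 5.83

5.83


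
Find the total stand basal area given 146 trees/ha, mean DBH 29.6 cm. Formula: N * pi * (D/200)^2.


(D/200)^2 = (29.6/200)^2 = 0.148^2 = 0.021904
Individual BA = 3.141593 * 0.021904 = 0.0688135 m^2
Stand BA = 146 * 0.0688135 = 10.0468 ≈ 10.05 m^2/ha

10.05 m^2/ha


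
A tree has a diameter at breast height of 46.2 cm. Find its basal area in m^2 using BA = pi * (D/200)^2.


D/200 = 46.2/200 = 0.231 m
(D/200)^2 = 0.231^2 = 0.053361
BA = 3.141593 * 0.053361 = 0.167639 ≈ 0.1676 m^2

0.1676 m^2


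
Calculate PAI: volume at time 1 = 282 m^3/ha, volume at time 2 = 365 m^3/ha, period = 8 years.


PAI = (V2 - V1) / period = (365 - 282) / 8 = 83 / 8 = 10.3750 ≈ 10.38 m^3/ha/yr

10.38 m^3/ha/yr


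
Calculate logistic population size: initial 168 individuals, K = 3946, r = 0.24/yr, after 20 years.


(K - N0)/N0 = (3946 - 168)/168 = 3778/168 = 22.4881
r*t = 0.24 * 20 = 4.8; exp(-4.8) = 0.00822975
22.4881 * 0.00822975 = 0.185071
1 + 0.185071 = 1.18507
N = 3946 / 1.18507 = 3329.76 ≈ 3330

3330


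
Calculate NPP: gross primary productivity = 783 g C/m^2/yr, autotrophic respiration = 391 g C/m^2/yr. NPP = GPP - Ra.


NPP = GPP - Ra = 783 - 391 = 392 g C/m^2/yr

392 g C/m^2/yr


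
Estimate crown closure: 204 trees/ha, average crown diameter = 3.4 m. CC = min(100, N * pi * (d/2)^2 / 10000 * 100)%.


(d/2)^2 = (3.4/2)^2 = 1.7^2 = 2.89
Crown area = 3.141593 * 2.89 = 9.07920 m^2
N * area / 10000 * 100 = 204 * 9.07920 / 10000 * 100 = 18.5216
CC = min(100, 18.5216) = 18.5216 ≈ 18.5%

18.5%


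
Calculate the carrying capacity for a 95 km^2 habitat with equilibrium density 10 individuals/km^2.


K = 10 * 95 = 950 individuals

950 individuals


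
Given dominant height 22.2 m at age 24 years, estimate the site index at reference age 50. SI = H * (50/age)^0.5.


50/24 = 2.08333
(2.08333)^0.5 = 1.44337
SI = 22.2 * 1.44337 = 32.0428 ≈ 32.0 m

32.0 m


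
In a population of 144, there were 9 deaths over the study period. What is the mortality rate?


Mortality rate = 9 / 144 = 0.0625

0.0625


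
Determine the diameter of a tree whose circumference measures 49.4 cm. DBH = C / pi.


DBH = C / pi = 49.4 / 3.141593 = 15.7245 ≈ 15.72 cm

15.72 cm


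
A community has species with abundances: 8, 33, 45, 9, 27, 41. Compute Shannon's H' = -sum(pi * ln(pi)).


Total N = 8 + 33 + 45 + 9 + 27 + 41 = 163
Per-species terms:
  p = 8/163 = 0.049080; ln(p) = -3.014304; p*ln(p) = 0.049080 * (-3.014304) = -0.147942
  p = 33/163 = 0.202454; ln(p) = -1.597243; p*ln(p) = 0.202454 * (-1.597243) = -0.323368
  p = 45/163 = 0.276074; ln(p) = -1.287086; p*ln(p) = 0.276074 * (-1.287086) = -0.355331
  p = 9/163 = 0.055215; ln(p) = -2.896521; p*ln(p) = 0.055215 * (-2.896521) = -0.159931
  p = 27/163 = 0.165644; ln(p) = -1.797914; p*ln(p) = 0.165644 * (-1.797914) = -0.297814
  p = 41/163 = 0.251534; ln(p) = -1.380177; p*ln(p) = 0.251534 * (-1.380177) = -0.347161
sum(p*ln(p)) = (-0.147942) + (-0.323368) + (-0.355331) + (-0.159931) + (-0.297814) + (-0.347161) = -1.631547
H' = -(-1.631547) = 1.631547 ≈ 1.6315

1.6315


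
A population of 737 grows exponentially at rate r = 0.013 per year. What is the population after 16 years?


r*t = 0.013 * 16 = 0.208
exp(0.208) = 1.23121
N = 737 * 1.23121 = 907.402 ≈ 907

907


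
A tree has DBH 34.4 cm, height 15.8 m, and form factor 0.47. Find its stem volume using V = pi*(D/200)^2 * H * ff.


(D/200)^2 = (34.4/200)^2 = 0.172^2 = 0.029584
BA = 3.141593 * 0.029584 = 0.0929409 m^2
V = 0.0929409 * 15.8 * 0.47 = 0.690179 ≈ 0.690 m^3

0.690 m^3


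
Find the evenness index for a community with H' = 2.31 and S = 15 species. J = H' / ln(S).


ln(15) = 2.70805
J = H' / ln(S) = 2.31 / 2.70805 = 0.853012 ≈ 0.8530

0.8530


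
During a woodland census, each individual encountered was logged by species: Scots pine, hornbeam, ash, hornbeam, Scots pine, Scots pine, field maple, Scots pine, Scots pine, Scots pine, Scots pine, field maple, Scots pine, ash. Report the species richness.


Total individuals logged = 14
Distinct species (count of individuals): Scots pine (8), hornbeam (2), ash (2), field maple (2)
Species richness = number of distinct species = 4

4


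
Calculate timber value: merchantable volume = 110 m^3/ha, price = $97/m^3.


Value = 110 * 97 = $10670/ha

$10670/ha


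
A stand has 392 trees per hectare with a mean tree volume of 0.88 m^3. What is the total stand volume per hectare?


V_stand = 392 * 0.88 = 344.96 ≈ 345.0 m^3/ha

345.0 m^3/ha


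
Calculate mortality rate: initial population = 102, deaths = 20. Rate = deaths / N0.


Mortality rate = 20 / 102 = 0.196078 ≈ 0.1961

0.1961


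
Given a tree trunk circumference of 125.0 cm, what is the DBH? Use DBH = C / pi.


DBH = C / pi = 125.0 / 3.141593 = 39.7887 ≈ 39.79 cm

39.79 cm


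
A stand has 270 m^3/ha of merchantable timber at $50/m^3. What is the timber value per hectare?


Value = 270 * 50 = $13500/ha

$13500/ha


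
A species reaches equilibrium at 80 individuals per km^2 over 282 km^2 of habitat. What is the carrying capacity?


K = 80 * 282 = 22560 individuals

22560 individuals


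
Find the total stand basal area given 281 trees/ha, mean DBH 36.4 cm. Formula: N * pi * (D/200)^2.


(D/200)^2 = (36.4/200)^2 = 0.182^2 = 0.033124
Individual BA = 3.141593 * 0.033124 = 0.104062 m^2
Stand BA = 281 * 0.104062 = 29.2414 ≈ 29.24 m^2/ha

29.24 m^2/ha


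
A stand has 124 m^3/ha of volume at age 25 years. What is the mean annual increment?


MAI = 124 / 25 = 4.96 m^3/ha/yr

4.96 m^3/ha/yr


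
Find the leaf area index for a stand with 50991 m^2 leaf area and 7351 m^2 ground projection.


LAI = 50991 / 7351 = 6.9366 ≈ 6.94

6.94


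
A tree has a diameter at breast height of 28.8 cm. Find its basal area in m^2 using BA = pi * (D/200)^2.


D/200 = 28.8/200 = 0.144 m
(D/200)^2 = 0.144^2 = 0.020736
BA = 3.141593 * 0.020736 = 0.0651441 ≈ 0.0651 m^2

0.0651 m^2


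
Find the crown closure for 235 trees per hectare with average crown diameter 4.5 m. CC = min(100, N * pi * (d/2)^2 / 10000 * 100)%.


(d/2)^2 = (4.5/2)^2 = 2.25^2 = 5.0625
Crown area = 3.141593 * 5.0625 = 15.9043 m^2
N * area / 10000 * 100 = 235 * 15.9043 / 10000 * 100 = 37.3751
CC = min(100, 37.3751) = 37.3751 ≈ 37.4%

37.4%


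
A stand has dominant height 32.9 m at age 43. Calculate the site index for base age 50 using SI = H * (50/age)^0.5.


50/43 = 1.16279
(1.16279)^0.5 = 1.07833
SI = 32.9 * 1.07833 = 35.4771 ≈ 35.5 m

35.5 m


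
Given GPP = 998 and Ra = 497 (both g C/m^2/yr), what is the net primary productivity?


NPP = GPP - Ra = 998 - 497 = 501 g C/m^2/yr

501 g C/m^2/yr


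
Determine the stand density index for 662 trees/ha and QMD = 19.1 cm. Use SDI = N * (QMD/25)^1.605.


QMD/25 = 19.1/25 = 0.764
(0.764)^1.605 = exp(1.605 * ln(0.764)) = exp(1.605 * (-0.269187)) = exp(-0.432045) = 0.649180
SDI = 662 * 0.649180 = 429.757 ≈ 430

430


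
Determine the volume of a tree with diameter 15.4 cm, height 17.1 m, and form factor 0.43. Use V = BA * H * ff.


(D/200)^2 = (15.4/200)^2 = 0.077^2 = 0.005929
BA = 3.141593 * 0.005929 = 0.0186265 m^2
V = 0.0186265 * 17.1 * 0.43 = 0.136961 ≈ 0.137 m^3

0.137 m^3


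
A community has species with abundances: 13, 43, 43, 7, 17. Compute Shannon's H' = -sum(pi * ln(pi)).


Total N = 13 + 43 + 43 + 7 + 17 = 123
Per-species terms:
  p = 13/123 = 0.105691; ln(p) = -2.247236; p*ln(p) = 0.105691 * (-2.247236) = -0.237513
  p = 43/123 = 0.349593; ln(p) = -1.050986; p*ln(p) = 0.349593 * (-1.050986) = -0.367417
  p = 43/123 = 0.349593; ln(p) = -1.050986; p*ln(p) = 0.349593 * (-1.050986) = -0.367417
  p = 7/123 = 0.056911; ln(p) = -2.866267; p*ln(p) = 0.056911 * (-2.866267) = -0.163122
  p = 17/123 = 0.138211; ln(p) = -1.978974; p*ln(p) = 0.138211 * (-1.978974) = -0.273516
sum(p*ln(p)) = (-0.237513) + (-0.367417) + (-0.367417) + (-0.163122) + (-0.273516) = -1.408985
H' = -(-1.408985) = 1.408985 ≈ 1.4090

1.4090


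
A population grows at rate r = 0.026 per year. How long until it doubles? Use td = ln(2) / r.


td = ln(2) / 0.026 = 0.693147 / 0.026 = 26.6595 ≈ 26.7 years

26.7 years


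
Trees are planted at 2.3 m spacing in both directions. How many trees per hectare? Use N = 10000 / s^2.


N = 10000 / 2.3^2 = 10000 / 5.29 = 1890.36 ≈ 1890 trees/ha

1890 trees/ha


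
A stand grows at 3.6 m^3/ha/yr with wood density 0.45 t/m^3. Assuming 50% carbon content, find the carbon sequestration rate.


C = 3.6 * 0.45 * 0.5 = 0.81 t C/ha/yr

0.81 t C/ha/yr


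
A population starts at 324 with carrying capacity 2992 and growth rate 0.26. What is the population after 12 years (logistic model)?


(K - N0)/N0 = (2992 - 324)/324 = 2668/324 = 8.23457
r*t = 0.26 * 12 = 3.12; exp(-3.12) = 0.0441572
8.23457 * 0.0441572 = 0.363616
1 + 0.363616 = 1.36362
N = 2992 / 1.36362 = 2194.16 ≈ 2194

2194


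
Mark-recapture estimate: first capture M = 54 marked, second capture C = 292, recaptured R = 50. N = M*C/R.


N = M * C / R = 54 * 292 / 50 = 15768 / 50 = 315.36 ≈ 315

315 individuals


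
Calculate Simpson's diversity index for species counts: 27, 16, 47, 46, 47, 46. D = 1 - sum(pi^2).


Total N = 27 + 16 + 47 + 46 + 47 + 46 = 229
Per-species terms:
  p = 27/229 = 0.117904; p^2 = 0.117904^2 = 0.013901
  p = 16/229 = 0.069869; p^2 = 0.069869^2 = 0.004882
  p = 47/229 = 0.205240; p^2 = 0.205240^2 = 0.042123
  p = 46/229 = 0.200873; p^2 = 0.200873^2 = 0.040350
  p = 47/229 = 0.205240; p^2 = 0.205240^2 = 0.042123
  p = 46/229 = 0.200873; p^2 = 0.200873^2 = 0.040350
sum(p^2) = 0.013901 + 0.004882 + 0.042123 + 0.040350 + 0.042123 + 0.040350 = 0.183729
D = 1 - 0.183729 = 0.816271 ≈ 0.8163

0.8163


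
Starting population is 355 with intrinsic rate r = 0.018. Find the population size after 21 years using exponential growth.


r*t = 0.018 * 21 = 0.378
exp(0.378) = 1.45936
N = 355 * 1.45936 = 518.073 ≈ 518

518


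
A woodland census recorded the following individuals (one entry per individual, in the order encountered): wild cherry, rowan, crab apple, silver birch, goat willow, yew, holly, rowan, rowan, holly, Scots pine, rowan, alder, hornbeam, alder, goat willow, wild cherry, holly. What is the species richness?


Total individuals logged = 18
Distinct species (count of individuals): wild cherry (2), rowan (4), crab apple (1), silver birch (1), goat willow (2), yew (1), holly (3), Scots pine (1), alder (2), hornbeam (1)
Species richness = number of distinct species = 10

10


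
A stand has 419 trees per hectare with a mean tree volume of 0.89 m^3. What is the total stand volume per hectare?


V_stand = 419 * 0.89 = 372.91 ≈ 372.9 m^3/ha

372.9 m^3/ha


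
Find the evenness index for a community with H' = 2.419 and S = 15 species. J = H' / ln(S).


ln(15) = 2.70805
J = H' / ln(S) = 2.419 / 2.70805 = 0.893263 ≈ 0.8933

0.8933


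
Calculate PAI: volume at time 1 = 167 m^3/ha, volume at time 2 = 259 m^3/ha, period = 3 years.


PAI = (V2 - V1) / period = (259 - 167) / 3 = 92 / 3 = 30.6667 ≈ 30.67 m^3/ha/yr

30.67 m^3/ha/yr


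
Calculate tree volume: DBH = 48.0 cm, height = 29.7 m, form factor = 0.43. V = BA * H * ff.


(D/200)^2 = (48.0/200)^2 = 0.24^2 = 0.0576
BA = 3.141593 * 0.0576 = 0.180956 m^2
V = 0.180956 * 29.7 * 0.43 = 2.31099 ≈ 2.311 m^3

2.311 m^3


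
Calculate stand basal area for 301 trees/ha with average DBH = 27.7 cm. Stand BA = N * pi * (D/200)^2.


(D/200)^2 = (27.7/200)^2 = 0.1385^2 = 0.01918225
Individual BA = 3.141593 * 0.01918225 = 0.0602628 m^2
Stand BA = 301 * 0.0602628 = 18.1391 ≈ 18.14 m^2/ha

18.14 m^2/ha


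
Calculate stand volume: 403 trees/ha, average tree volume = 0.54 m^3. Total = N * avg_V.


V_stand = 403 * 0.54 = 217.62 ≈ 217.6 m^3/ha

217.6 m^3/ha


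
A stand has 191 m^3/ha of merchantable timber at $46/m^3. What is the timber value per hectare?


Value = 191 * 46 = $8786/ha

$8786/ha


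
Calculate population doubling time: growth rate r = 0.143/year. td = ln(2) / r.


td = ln(2) / 0.143 = 0.693147 / 0.143 = 4.84718 ≈ 4.8 years

4.8 years


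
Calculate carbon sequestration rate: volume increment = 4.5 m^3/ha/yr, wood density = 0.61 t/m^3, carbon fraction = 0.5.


C = 4.5 * 0.61 * 0.5 = 1.3725 ≈ 1.37 t C/ha/yr

1.37 t C/ha/yr


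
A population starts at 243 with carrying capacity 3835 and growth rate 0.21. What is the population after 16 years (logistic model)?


(K - N0)/N0 = (3835 - 243)/243 = 3592/243 = 14.7819
r*t = 0.21 * 16 = 3.36; exp(-3.36) = 0.0347353
14.7819 * 0.0347353 = 0.513454
1 + 0.513454 = 1.51345
N = 3835 / 1.51345 = 2533.95 ≈ 2534

2534


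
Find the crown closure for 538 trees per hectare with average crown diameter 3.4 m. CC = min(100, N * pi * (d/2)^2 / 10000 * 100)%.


(d/2)^2 = (3.4/2)^2 = 1.7^2 = 2.89
Crown area = 3.141593 * 2.89 = 9.07920 m^2
N * area / 10000 * 100 = 538 * 9.07920 / 10000 * 100 = 48.8461
CC = min(100, 48.8461) = 48.8461 ≈ 48.8%

48.8%


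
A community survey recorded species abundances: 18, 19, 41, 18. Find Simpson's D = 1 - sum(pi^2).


Total N = 18 + 19 + 41 + 18 = 96
Per-species terms:
  p = 18/96 = 0.187500; p^2 = 0.187500^2 = 0.035156
  p = 19/96 = 0.197917; p^2 = 0.197917^2 = 0.039171
  p = 41/96 = 0.427083; p^2 = 0.427083^2 = 0.182400
  p = 18/96 = 0.187500; p^2 = 0.187500^2 = 0.035156
sum(p^2) = 0.035156 + 0.039171 + 0.182400 + 0.035156 = 0.291883
D = 1 - 0.291883 = 0.708117 ≈ 0.7081

0.7081


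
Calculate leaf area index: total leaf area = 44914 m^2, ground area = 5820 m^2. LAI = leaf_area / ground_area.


LAI = 44914 / 5820 = 7.7172 ≈ 7.72

7.72


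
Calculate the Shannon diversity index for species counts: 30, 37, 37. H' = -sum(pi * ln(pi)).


Total N = 30 + 37 + 37 = 104
Per-species terms:
  p = 30/104 = 0.288462; ln(p) = -1.243192; p*ln(p) = 0.288462 * (-1.243192) = -0.358614
  p = 37/104 = 0.355769; ln(p) = -1.033474; p*ln(p) = 0.355769 * (-1.033474) = -0.367678
  p = 37/104 = 0.355769; ln(p) = -1.033474; p*ln(p) = 0.355769 * (-1.033474) = -0.367678
sum(p*ln(p)) = (-0.358614) + (-0.367678) + (-0.367678) = -1.093970
H' = -(-1.093970) = 1.093970 ≈ 1.0940

1.0940


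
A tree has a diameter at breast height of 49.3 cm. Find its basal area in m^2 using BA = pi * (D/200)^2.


D/200 = 49.3/200 = 0.2465 m
(D/200)^2 = 0.2465^2 = 0.06076225
BA = 3.141593 * 0.06076225 = 0.190890 ≈ 0.1909 m^2

0.1909 m^2


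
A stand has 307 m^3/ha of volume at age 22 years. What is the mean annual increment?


MAI = 307 / 22 = 13.9545 ≈ 13.95 m^3/ha/yr

13.95 m^3/ha/yr


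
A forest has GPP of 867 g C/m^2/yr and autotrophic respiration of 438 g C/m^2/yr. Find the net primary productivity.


NPP = GPP - Ra = 867 - 438 = 429 g C/m^2/yr

429 g C/m^2/yr


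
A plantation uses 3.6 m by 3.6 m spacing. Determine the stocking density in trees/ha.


N = 10000 / 3.6^2 = 10000 / 12.96 = 771.605 ≈ 772 trees/ha

772 trees/ha


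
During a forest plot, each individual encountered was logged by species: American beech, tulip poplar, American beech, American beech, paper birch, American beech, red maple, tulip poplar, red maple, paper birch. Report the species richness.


Total individuals logged = 10
Distinct species (count of individuals): American beech (4), tulip poplar (2), paper birch (2), red maple (2)
Species richness = number of distinct species = 4

4


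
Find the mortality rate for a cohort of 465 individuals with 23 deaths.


Mortality rate = 23 / 465 = 0.049462 ≈ 0.0495

0.0495
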